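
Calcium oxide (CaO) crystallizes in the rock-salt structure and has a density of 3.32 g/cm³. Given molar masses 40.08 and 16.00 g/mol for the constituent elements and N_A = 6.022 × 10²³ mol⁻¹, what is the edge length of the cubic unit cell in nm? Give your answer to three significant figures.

0.482 nm

M(CaO) = 56.08 g/mol; Z = 4 formula units per cell.
a³ = Z·M/(N_A·ρ) = 4 × 56.08 / (6.022 × 10²³ × 3.32) = 1.122 × 10^-22 cm³, so a = 4.823 × 10^-8 cm = 0.482 nm.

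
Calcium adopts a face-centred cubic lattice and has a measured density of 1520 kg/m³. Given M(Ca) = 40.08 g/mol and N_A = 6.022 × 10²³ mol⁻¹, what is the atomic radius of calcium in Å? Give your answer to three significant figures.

1.98 Å

For an FCC cell (Z = 4), a³ = Z·M/(N_A·ρ) = 4 × 40.08 / (6.022 × 10²³ × 1.520) = 1.751 × 10^-22 cm³, so a = 5.595 × 10^-8 cm = 5.595 Å.
Atoms touch along the face diagonal, so √2·a = 4r, so r = 0.3536 × a = 1.98 Å.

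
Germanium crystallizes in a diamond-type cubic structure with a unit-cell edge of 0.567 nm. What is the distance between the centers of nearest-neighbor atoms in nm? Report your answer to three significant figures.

In a diamond cubic structure, nearest neighbors lie along the body diagonal with √3·a = 8r; the nearest-neighbor distance equals 2r = 0.4330·a.
d = 0.4330 × 0.567 = 0.246 nm.

0.246 nm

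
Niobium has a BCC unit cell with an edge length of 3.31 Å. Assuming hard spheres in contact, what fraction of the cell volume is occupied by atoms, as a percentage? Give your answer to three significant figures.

68.0%

In a BCC lattice atoms touch along the body diagonal, so √3·a = 4r, so r = 0.4330a = 1.433 Å.
Packing fraction = Z·(4/3)πr³ / a³ = 2 × (4/3)π × (1.433)³ / (3.31)³ = 0.6802 = 68.0%.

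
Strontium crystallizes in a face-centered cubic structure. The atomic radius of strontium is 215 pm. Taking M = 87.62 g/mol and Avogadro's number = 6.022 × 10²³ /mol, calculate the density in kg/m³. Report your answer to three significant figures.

2590 kg/m³

In an FCC lattice, atoms touch along the face diagonal, so √2·a = 4r, giving a = 608.1 pm = 6.081 × 10^-8 cm.
With Z = 4, ρ = Z·M/(N_A·a³) = 4 × 87.62 / (6.022 × 10²³ × 2.249 × 10^-22) = 2.588 g/cm³ = 2590 kg/m³.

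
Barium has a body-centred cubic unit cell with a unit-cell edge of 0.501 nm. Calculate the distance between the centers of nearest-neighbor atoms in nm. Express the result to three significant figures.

In a BCC structure, atoms touch along the body diagonal, so √3·a = 4r; the nearest-neighbor distance equals 2r = 0.8660·a.
d = 0.8660 × 0.501 = 0.434 nm.

0.434 nm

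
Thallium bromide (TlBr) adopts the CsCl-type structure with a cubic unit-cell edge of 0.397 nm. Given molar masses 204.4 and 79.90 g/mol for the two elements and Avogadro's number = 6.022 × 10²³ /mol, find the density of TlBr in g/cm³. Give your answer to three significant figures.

7.55 g/cm³

The CsCl-type structure contains Z = 1 formula unit per cell; M(TlBr) = 204.4 + 79.90 = 284.3 g/mol.
a³ = (3.970 × 10^-8 cm)³ = 6.257 × 10^-23 cm³.
ρ = 1 × 284.3 / (6.022 × 10²³ × 6.257 × 10^-23) = 7.545 g/cm³.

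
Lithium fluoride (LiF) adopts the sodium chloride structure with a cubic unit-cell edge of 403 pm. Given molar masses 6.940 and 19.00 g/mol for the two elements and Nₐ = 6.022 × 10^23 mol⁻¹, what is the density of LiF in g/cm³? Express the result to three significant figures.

2.63 g/cm³

The sodium chloride structure contains Z = 4 formula units per cell; M(LiF) = 6.940 + 19.00 = 25.94 g/mol.
a³ = (4.030 × 10^-8 cm)³ = 6.545 × 10^-23 cm³.
ρ = 4 × 25.94 / (6.022 × 10²³ × 6.545 × 10^-23) = 2.633 g/cm³.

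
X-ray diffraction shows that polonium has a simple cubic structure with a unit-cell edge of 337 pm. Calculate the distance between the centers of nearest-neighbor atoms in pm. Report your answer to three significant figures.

In a simple cubic structure, atoms touch along the cell edge, so a = 2r; the nearest-neighbor distance equals 2r = 1.000·a.
d = 1.000 × 337 = 337 pm.

337 pm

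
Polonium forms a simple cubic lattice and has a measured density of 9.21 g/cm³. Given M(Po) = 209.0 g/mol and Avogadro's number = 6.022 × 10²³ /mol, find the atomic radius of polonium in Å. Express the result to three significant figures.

1.68 Å

For a simple cubic cell (Z = 1), a³ = Z·M/(N_A·ρ) = 1 × 209.0 / (6.022 × 10²³ × 9.210) = 3.768 × 10^-23 cm³, so a = 3.353 × 10^-8 cm = 3.353 Å.
Atoms touch along the cell edge, so a = 2r, so r = 0.5000 × a = 1.68 Å.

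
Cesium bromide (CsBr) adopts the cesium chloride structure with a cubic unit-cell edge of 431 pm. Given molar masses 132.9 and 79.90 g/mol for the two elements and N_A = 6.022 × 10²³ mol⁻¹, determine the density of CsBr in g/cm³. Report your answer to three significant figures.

The cesium chloride structure contains Z = 1 formula unit per cell; M(CsBr) = 132.9 + 79.90 = 212.8 g/mol.
a³ = (4.310 × 10^-8 cm)³ = 8.006 × 10^-23 cm³.
ρ = 1 × 212.8 / (6.022 × 10²³ × 8.006 × 10^-23) = 4.414 g/cm³.

4.41 g/cm³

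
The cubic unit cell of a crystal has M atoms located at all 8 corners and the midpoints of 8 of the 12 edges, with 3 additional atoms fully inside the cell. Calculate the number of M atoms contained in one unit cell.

Corner atoms are shared by 8 cells (1/8 each), edge atoms by 4 (1/4 each), interior atoms are unshared.
Net atoms = 8 × 1/8 + 8 × 1/4 + 3 = 1 + 2 + 3 = 6.

6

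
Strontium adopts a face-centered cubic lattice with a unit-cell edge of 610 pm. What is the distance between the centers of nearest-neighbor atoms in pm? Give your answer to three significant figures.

431 pm

In an FCC structure, atoms touch along the face diagonal, so √2·a = 4r; the nearest-neighbor distance equals 2r = 0.7071·a.
d = 0.7071 × 610 = 431 pm.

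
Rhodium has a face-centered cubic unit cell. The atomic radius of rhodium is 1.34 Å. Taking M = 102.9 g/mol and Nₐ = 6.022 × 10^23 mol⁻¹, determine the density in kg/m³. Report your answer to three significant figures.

12600 kg/m³

In an FCC lattice, atoms touch along the face diagonal, so √2·a = 4r, giving a = 3.790 Å = 3.790 × 10^-8 cm.
With Z = 4, ρ = Z·M/(N_A·a³) = 4 × 102.9 / (6.022 × 10²³ × 5.444 × 10^-23) = 12.55 g/cm³ = 12600 kg/m³.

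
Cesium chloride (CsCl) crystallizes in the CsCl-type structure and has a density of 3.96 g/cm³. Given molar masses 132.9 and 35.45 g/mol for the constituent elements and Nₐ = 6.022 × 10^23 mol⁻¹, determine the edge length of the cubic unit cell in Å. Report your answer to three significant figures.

4.13 Å

M(CsCl) = 168.35 g/mol; Z = 1 formula unit per cell.
a³ = Z·M/(N_A·ρ) = 1 × 168.35 / (6.022 × 10²³ × 3.96) = 7.060 × 10^-23 cm³, so a = 4.133 × 10^-8 cm = 4.13 Å.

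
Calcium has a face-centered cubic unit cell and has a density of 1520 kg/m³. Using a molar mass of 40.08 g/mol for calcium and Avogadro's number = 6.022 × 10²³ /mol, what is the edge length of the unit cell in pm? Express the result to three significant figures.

560 pm

With Z = 4 atoms per FCC cell, a³ = Z·M/(N_A·ρ) = 4 × 40.08 / (6.022 × 10²³ × 1.520 g/cm³) = 1.751 × 10^-22 cm³.
a = (1.751 × 10^-22)^(1/3) = 5.595 × 10^-8 cm = 560 pm.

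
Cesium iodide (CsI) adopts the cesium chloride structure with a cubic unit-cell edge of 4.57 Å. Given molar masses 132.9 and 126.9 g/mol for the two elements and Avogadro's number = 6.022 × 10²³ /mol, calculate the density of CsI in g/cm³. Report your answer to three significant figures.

The cesium chloride structure contains Z = 1 formula unit per cell; M(CsI) = 132.9 + 126.9 = 259.8 g/mol.
a³ = (4.570 × 10^-8 cm)³ = 9.544 × 10^-23 cm³.
ρ = 1 × 259.8 / (6.022 × 10²³ × 9.544 × 10^-23) = 4.520 g/cm³.

4.52 g/cm³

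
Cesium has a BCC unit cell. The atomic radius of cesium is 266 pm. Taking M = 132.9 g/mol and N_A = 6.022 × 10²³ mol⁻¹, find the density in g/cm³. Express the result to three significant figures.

In a BCC lattice, atoms touch along the body diagonal, so √3·a = 4r, giving a = 614.3 pm = 6.143 × 10^-8 cm.
With Z = 2, ρ = Z·M/(N_A·a³) = 2 × 132.9 / (6.022 × 10²³ × 2.318 × 10^-22) = 1.904 g/cm³.

1.90 g/cm³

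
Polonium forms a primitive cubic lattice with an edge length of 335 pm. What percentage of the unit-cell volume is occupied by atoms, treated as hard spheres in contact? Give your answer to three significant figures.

52.4%

In a simple cubic lattice atoms touch along the cell edge, so a = 2r, so r = 0.5000a = 167.5 pm.
Packing fraction = Z·(4/3)πr³ / a³ = 1 × (4/3)π × (167.5)³ / (335)³ = 0.5236 = 52.4%.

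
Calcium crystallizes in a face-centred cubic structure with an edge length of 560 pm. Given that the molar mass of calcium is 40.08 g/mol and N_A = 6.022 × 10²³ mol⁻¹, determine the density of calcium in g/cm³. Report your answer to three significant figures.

An FCC unit cell contains Z = 4 atoms.
Cell volume: a³ = (560 pm)³ = (5.600 × 10^-8 cm)³ = 1.756 × 10^-22 cm³.
ρ = Z·M/(N_A·a³) = 4 × 40.08 / (6.022 × 10²³ × 1.756 × 10^-22) = 1.516 g/cm³.

1.52 g/cm³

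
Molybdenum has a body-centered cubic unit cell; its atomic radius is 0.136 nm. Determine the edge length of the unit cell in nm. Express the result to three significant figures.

0.314 nm

In a BCC lattice, atoms touch along the body diagonal, so √3·a = 4r.
a = 4r/√3 = 4 × 0.136 / 1.7321 = 0.314 nm.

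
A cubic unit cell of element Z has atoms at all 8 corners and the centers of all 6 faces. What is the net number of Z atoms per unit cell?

Corner atoms are shared by 8 cells (1/8 each), face atoms by 2 (1/2 each).
Net atoms = 8 × 1/8 + 6 × 1/2 = 1 + 3 = 4.

4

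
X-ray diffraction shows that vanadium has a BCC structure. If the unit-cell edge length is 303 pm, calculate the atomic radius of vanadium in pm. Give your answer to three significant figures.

131 pm

In a BCC lattice, atoms touch along the body diagonal, so √3·a = 4r.
r = √3·a/4 = 1.7321 × 303 / 4 = 131 pm.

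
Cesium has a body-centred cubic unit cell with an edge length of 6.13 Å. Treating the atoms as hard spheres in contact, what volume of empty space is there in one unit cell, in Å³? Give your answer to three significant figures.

In a BCC lattice atoms touch along the body diagonal, so √3·a = 4r, so r = 0.4330a = 2.654 Å.
V_cell = a³ = 230.3 Å³; V_atoms = 2 × (4/3)πr³ = 156.7 Å³.
Empty space = 230.3 − 156.7 = 73.7 Å³.

73.7 Å³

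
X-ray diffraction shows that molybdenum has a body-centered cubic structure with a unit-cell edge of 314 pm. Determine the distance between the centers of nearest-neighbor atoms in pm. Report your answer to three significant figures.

272 pm

In a BCC structure, atoms touch along the body diagonal, so √3·a = 4r; the nearest-neighbor distance equals 2r = 0.8660·a.
d = 0.8660 × 314 = 272 pm.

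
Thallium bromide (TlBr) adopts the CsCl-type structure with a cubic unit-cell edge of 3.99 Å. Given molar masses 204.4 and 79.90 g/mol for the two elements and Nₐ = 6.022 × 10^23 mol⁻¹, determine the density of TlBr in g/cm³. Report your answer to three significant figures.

7.43 g/cm³

The CsCl-type structure contains Z = 1 formula unit per cell; M(TlBr) = 204.4 + 79.90 = 284.3 g/mol.
a³ = (3.990 × 10^-8 cm)³ = 6.352 × 10^-23 cm³.
ρ = 1 × 284.3 / (6.022 × 10²³ × 6.352 × 10^-23) = 7.432 g/cm³.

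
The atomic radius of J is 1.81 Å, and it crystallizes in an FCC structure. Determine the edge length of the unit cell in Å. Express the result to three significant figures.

In an FCC lattice, atoms touch along the face diagonal, so √2·a = 4r.
a = 4r/√2 = 4 × 1.81 / 1.4142 = 5.12 Å.

5.12 Å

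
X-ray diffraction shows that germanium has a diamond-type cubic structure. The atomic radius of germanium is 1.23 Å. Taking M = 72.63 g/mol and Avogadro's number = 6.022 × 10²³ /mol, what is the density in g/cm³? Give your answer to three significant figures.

5.26 g/cm³

In a diamond cubic lattice, nearest neighbors lie along the body diagonal with √3·a = 8r, giving a = 5.681 Å = 5.681 × 10^-8 cm.
With Z = 8, ρ = Z·M/(N_A·a³) = 8 × 72.63 / (6.022 × 10²³ × 1.834 × 10^-22) = 5.262 g/cm³.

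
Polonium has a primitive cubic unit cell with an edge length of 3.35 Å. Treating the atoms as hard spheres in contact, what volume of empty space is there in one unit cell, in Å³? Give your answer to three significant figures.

In a simple cubic lattice atoms touch along the cell edge, so a = 2r, so r = 0.5000a = 1.675 Å.
V_cell = a³ = 37.60 Å³; V_atoms = 1 × (4/3)πr³ = 19.68 Å³.
Empty space = 37.60 − 19.68 = 17.9 Å³.

17.9 Å³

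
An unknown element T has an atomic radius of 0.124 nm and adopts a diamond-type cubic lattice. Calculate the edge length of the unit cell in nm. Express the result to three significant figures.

0.573 nm

In a diamond cubic lattice, nearest neighbors lie along the body diagonal with √3·a = 8r.
a = 8r/√3 = 8 × 0.124 / 1.7321 = 0.573 nm.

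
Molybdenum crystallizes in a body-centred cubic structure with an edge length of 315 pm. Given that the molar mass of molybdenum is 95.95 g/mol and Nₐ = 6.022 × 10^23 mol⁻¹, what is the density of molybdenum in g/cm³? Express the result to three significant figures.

10.2 g/cm³

A BCC unit cell contains Z = 2 atoms.
Cell volume: a³ = (315 pm)³ = (3.150 × 10^-8 cm)³ = 3.126 × 10^-23 cm³.
ρ = Z·M/(N_A·a³) = 2 × 95.95 / (6.022 × 10²³ × 3.126 × 10^-23) = 10.20 g/cm³.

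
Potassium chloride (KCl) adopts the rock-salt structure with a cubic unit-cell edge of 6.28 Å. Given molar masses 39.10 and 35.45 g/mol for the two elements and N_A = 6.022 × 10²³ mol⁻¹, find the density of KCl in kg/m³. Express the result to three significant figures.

2000 kg/m³

The rock-salt structure contains Z = 4 formula units per cell; M(KCl) = 39.10 + 35.45 = 74.55 g/mol.
a³ = (6.280 × 10^-8 cm)³ = 2.477 × 10^-22 cm³.
ρ = 4 × 74.55 / (6.022 × 10²³ × 2.477 × 10^-22) = 1.999 g/cm³ = 2000 kg/m³.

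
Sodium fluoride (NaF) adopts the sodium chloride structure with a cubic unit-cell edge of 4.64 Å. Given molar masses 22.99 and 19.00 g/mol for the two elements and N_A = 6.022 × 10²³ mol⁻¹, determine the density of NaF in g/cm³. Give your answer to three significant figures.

The sodium chloride structure contains Z = 4 formula units per cell; M(NaF) = 22.99 + 19.00 = 41.99 g/mol.
a³ = (4.640 × 10^-8 cm)³ = 9.990 × 10^-23 cm³.
ρ = 4 × 41.99 / (6.022 × 10²³ × 9.990 × 10^-23) = 2.792 g/cm³.

2.79 g/cm³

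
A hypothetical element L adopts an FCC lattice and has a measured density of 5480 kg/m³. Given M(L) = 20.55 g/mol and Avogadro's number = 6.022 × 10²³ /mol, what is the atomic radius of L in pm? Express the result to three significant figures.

103 pm

For an FCC cell (Z = 4), a³ = Z·M/(N_A·ρ) = 4 × 20.55 / (6.022 × 10²³ × 5.480) = 2.491 × 10^-23 cm³, so a = 2.920 × 10^-8 cm = 292.0 pm.
Atoms touch along the face diagonal, so √2·a = 4r, so r = 0.3536 × a = 103 pm.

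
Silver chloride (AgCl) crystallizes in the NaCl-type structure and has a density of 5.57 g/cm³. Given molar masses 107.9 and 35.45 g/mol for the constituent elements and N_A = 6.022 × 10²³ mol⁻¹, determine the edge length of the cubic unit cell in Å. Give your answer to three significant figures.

5.55 Å

M(AgCl) = 143.35 g/mol; Z = 4 formula units per cell.
a³ = Z·M/(N_A·ρ) = 4 × 143.35 / (6.022 × 10²³ × 5.57) = 1.709 × 10^-22 cm³, so a = 5.550 × 10^-8 cm = 5.55 Å.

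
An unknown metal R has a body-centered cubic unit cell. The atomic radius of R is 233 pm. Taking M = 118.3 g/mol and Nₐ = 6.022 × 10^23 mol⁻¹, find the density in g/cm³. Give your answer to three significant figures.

In a BCC lattice, atoms touch along the body diagonal, so √3·a = 4r, giving a = 538.1 pm = 5.381 × 10^-8 cm.
With Z = 2, ρ = Z·M/(N_A·a³) = 2 × 118.3 / (6.022 × 10²³ × 1.558 × 10^-22) = 2.522 g/cm³.

2.52 g/cm³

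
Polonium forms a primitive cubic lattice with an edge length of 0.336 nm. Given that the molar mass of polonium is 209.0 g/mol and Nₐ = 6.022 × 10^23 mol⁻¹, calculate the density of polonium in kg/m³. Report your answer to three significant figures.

A simple cubic unit cell contains Z = 1 atom.
Cell volume: a³ = (0.336 nm)³ = (3.360 × 10^-8 cm)³ = 3.793 × 10^-23 cm³.
ρ = Z·M/(N_A·a³) = 1 × 209.0 / (6.022 × 10²³ × 3.793 × 10^-23) = 9.149 g/cm³ = 9150 kg/m³.

9150 kg/m³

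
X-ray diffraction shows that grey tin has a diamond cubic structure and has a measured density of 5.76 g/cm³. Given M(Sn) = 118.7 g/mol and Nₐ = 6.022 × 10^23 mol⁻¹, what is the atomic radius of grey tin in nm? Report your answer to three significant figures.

For a diamond cubic cell (Z = 8), a³ = Z·M/(N_A·ρ) = 8 × 118.7 / (6.022 × 10²³ × 5.760) = 2.738 × 10^-22 cm³, so a = 6.493 × 10^-8 cm = 0.6493 nm.
Nearest neighbors lie along the body diagonal with √3·a = 8r, so r = 0.2165 × a = 0.141 nm.

0.141 nm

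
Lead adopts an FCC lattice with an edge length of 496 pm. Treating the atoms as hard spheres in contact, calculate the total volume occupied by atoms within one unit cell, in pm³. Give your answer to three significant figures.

9.04 × 10^7 pm³

In an FCC lattice atoms touch along the face diagonal, so √2·a = 4r, so r = 0.3536a = 175.4 pm.
V_atoms = Z × (4/3)πr³ = 4 × (4/3)π × (175.4)³ = 9.04 × 10^7 pm³.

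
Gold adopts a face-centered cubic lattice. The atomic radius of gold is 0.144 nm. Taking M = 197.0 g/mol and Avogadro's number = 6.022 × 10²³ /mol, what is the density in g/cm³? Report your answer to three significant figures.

19.4 g/cm³

In an FCC lattice, atoms touch along the face diagonal, so √2·a = 4r, giving a = 0.4073 nm = 4.073 × 10^-8 cm.
With Z = 4, ρ = Z·M/(N_A·a³) = 4 × 197.0 / (6.022 × 10²³ × 6.757 × 10^-23) = 19.37 g/cm³.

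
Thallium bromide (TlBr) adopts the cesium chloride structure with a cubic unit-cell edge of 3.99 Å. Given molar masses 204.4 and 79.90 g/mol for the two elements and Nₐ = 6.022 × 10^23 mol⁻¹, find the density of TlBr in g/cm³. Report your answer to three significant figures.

The cesium chloride structure contains Z = 1 formula unit per cell; M(TlBr) = 204.4 + 79.90 = 284.3 g/mol.
a³ = (3.990 × 10^-8 cm)³ = 6.352 × 10^-23 cm³.
ρ = 1 × 284.3 / (6.022 × 10²³ × 6.352 × 10^-23) = 7.432 g/cm³.

7.43 g/cm³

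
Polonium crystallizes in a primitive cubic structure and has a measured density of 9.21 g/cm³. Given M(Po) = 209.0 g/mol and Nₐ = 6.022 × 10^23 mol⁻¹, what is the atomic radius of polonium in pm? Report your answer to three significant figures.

168 pm

For a simple cubic cell (Z = 1), a³ = Z·M/(N_A·ρ) = 1 × 209.0 / (6.022 × 10²³ × 9.210) = 3.768 × 10^-23 cm³, so a = 3.353 × 10^-8 cm = 335.3 pm.
Atoms touch along the cell edge, so a = 2r, so r = 0.5000 × a = 168 pm.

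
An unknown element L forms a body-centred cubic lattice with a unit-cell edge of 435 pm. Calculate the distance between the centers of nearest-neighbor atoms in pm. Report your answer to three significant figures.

In a BCC structure, atoms touch along the body diagonal, so √3·a = 4r; the nearest-neighbor distance equals 2r = 0.8660·a.
d = 0.8660 × 435 = 377 pm.

377 pm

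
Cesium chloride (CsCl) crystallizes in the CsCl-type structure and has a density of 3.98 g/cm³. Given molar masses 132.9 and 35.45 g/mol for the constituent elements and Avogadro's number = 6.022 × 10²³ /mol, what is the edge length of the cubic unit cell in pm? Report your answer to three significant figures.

M(CsCl) = 168.35 g/mol; Z = 1 formula unit per cell.
a³ = Z·M/(N_A·ρ) = 1 × 168.35 / (6.022 × 10²³ × 3.98) = 7.024 × 10^-23 cm³, so a = 4.126 × 10^-8 cm = 413 pm.

413 pm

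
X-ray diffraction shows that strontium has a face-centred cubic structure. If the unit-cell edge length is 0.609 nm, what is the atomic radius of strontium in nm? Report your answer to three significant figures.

0.215 nm

In an FCC lattice, atoms touch along the face diagonal, so √2·a = 4r.
r = √2·a/4 = 1.4142 × 0.609 / 4 = 0.215 nm.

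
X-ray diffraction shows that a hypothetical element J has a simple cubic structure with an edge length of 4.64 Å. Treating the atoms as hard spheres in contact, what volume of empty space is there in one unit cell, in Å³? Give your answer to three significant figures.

47.6 Å³

In a simple cubic lattice atoms touch along the cell edge, so a = 2r, so r = 0.5000a = 2.320 Å.
V_cell = a³ = 99.90 Å³; V_atoms = 1 × (4/3)πr³ = 52.31 Å³.
Empty space = 99.90 − 52.31 = 47.6 Å³.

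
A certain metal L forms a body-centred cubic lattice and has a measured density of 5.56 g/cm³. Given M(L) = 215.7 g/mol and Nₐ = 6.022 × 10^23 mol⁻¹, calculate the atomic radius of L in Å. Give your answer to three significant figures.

2.19 Å

For a BCC cell (Z = 2), a³ = Z·M/(N_A·ρ) = 2 × 215.7 / (6.022 × 10²³ × 5.560) = 1.288 × 10^-22 cm³, so a = 5.051 × 10^-8 cm = 5.051 Å.
Atoms touch along the body diagonal, so √3·a = 4r, so r = 0.4330 × a = 2.19 Å.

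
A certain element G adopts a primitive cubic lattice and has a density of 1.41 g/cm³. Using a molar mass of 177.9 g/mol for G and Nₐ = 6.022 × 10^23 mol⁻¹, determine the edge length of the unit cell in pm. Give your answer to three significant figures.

With Z = 1 atom per simple cubic cell, a³ = Z·M/(N_A·ρ) = 1 × 177.9 / (6.022 × 10²³ × 1.410 g/cm³) = 2.095 × 10^-22 cm³.
a = (2.095 × 10^-22)^(1/3) = 5.939 × 10^-8 cm = 594 pm.

594 pm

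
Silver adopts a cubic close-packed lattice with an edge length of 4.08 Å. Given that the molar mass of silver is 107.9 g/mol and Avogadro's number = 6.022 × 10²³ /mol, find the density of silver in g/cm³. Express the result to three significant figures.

10.6 g/cm³

An FCC unit cell contains Z = 4 atoms.
Cell volume: a³ = (4.08 Å)³ = (4.080 × 10^-8 cm)³ = 6.792 × 10^-23 cm³.
ρ = Z·M/(N_A·a³) = 4 × 107.9 / (6.022 × 10²³ × 6.792 × 10^-23) = 10.55 g/cm³.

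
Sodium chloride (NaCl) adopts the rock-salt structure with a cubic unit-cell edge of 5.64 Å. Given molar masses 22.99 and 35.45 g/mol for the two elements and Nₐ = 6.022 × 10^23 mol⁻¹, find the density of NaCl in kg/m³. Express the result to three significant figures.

2160 kg/m³

The rock-salt structure contains Z = 4 formula units per cell; M(NaCl) = 22.99 + 35.45 = 58.44 g/mol.
a³ = (5.640 × 10^-8 cm)³ = 1.794 × 10^-22 cm³.
ρ = 4 × 58.44 / (6.022 × 10²³ × 1.794 × 10^-22) = 2.164 g/cm³ = 2160 kg/m³.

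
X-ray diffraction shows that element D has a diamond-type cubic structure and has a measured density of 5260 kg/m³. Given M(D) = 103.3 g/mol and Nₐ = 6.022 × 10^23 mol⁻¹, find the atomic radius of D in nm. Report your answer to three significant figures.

For a diamond cubic cell (Z = 8), a³ = Z·M/(N_A·ρ) = 8 × 103.3 / (6.022 × 10²³ × 5.260) = 2.609 × 10^-22 cm³, so a = 6.390 × 10^-8 cm = 0.6390 nm.
Nearest neighbors lie along the body diagonal with √3·a = 8r, so r = 0.2165 × a = 0.138 nm.

0.138 nm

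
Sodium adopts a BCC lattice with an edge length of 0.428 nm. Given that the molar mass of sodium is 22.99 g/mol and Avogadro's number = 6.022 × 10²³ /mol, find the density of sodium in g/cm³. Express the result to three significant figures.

A BCC unit cell contains Z = 2 atoms.
Cell volume: a³ = (0.428 nm)³ = (4.280 × 10^-8 cm)³ = 7.840 × 10^-23 cm³.
ρ = Z·M/(N_A·a³) = 2 × 22.99 / (6.022 × 10²³ × 7.840 × 10^-23) = 0.9739 g/cm³.

0.974 g/cm³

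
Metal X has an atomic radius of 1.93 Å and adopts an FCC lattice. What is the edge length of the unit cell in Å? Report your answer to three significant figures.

In an FCC lattice, atoms touch along the face diagonal, so √2·a = 4r.
a = 4r/√2 = 4 × 1.93 / 1.4142 = 5.46 Å.

5.46 Å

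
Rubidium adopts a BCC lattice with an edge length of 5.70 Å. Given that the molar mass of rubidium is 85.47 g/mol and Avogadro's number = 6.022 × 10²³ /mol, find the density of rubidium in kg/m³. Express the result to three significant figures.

1530 kg/m³

A BCC unit cell contains Z = 2 atoms.
Cell volume: a³ = (5.70 Å)³ = (5.700 × 10^-8 cm)³ = 1.852 × 10^-22 cm³.
ρ = Z·M/(N_A·a³) = 2 × 85.47 / (6.022 × 10²³ × 1.852 × 10^-22) = 1.533 g/cm³ = 1530 kg/m³.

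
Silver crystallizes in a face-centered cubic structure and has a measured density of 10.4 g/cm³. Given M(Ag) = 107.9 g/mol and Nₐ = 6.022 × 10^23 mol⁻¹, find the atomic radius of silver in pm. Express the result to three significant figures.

For an FCC cell (Z = 4), a³ = Z·M/(N_A·ρ) = 4 × 107.9 / (6.022 × 10²³ × 10.40) = 6.891 × 10^-23 cm³, so a = 4.100 × 10^-8 cm = 410.0 pm.
Atoms touch along the face diagonal, so √2·a = 4r, so r = 0.3536 × a = 145 pm.

145 pm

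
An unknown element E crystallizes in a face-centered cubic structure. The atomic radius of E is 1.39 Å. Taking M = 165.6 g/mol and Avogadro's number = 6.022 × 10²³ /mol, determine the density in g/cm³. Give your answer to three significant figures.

18.1 g/cm³

In an FCC lattice, atoms touch along the face diagonal, so √2·a = 4r, giving a = 3.932 Å = 3.932 × 10^-8 cm.
With Z = 4, ρ = Z·M/(N_A·a³) = 4 × 165.6 / (6.022 × 10²³ × 6.077 × 10^-23) = 18.10 g/cm³.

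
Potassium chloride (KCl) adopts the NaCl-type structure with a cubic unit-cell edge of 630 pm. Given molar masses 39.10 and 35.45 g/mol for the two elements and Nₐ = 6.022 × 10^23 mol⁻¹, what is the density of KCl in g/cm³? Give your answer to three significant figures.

The NaCl-type structure contains Z = 4 formula units per cell; M(KCl) = 39.10 + 35.45 = 74.55 g/mol.
a³ = (6.300 × 10^-8 cm)³ = 2.500 × 10^-22 cm³.
ρ = 4 × 74.55 / (6.022 × 10²³ × 2.500 × 10^-22) = 1.980 g/cm³.

1.98 g/cm³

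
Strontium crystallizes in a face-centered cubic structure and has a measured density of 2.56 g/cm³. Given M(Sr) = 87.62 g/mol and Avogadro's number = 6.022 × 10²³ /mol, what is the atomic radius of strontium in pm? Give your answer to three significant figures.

For an FCC cell (Z = 4), a³ = Z·M/(N_A·ρ) = 4 × 87.62 / (6.022 × 10²³ × 2.560) = 2.273 × 10^-22 cm³, so a = 6.103 × 10^-8 cm = 610.3 pm.
Atoms touch along the face diagonal, so √2·a = 4r, so r = 0.3536 × a = 216 pm.

216 pm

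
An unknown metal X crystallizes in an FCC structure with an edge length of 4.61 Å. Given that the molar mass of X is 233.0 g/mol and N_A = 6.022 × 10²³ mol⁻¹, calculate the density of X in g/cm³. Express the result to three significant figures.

15.8 g/cm³

An FCC unit cell contains Z = 4 atoms.
Cell volume: a³ = (4.61 Å)³ = (4.610 × 10^-8 cm)³ = 9.797 × 10^-23 cm³.
ρ = Z·M/(N_A·a³) = 4 × 233.0 / (6.022 × 10²³ × 9.797 × 10^-23) = 15.80 g/cm³.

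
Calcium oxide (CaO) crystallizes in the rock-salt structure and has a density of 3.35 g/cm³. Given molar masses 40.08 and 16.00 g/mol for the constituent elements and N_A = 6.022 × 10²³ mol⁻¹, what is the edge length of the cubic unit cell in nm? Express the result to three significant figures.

M(CaO) = 56.08 g/mol; Z = 4 formula units per cell.
a³ = Z·M/(N_A·ρ) = 4 × 56.08 / (6.022 × 10²³ × 3.35) = 1.112 × 10^-22 cm³, so a = 4.809 × 10^-8 cm = 0.481 nm.

0.481 nm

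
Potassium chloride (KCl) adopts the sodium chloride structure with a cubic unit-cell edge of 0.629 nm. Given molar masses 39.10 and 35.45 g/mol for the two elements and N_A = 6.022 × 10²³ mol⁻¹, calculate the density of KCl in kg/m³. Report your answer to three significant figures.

The sodium chloride structure contains Z = 4 formula units per cell; M(KCl) = 39.10 + 35.45 = 74.55 g/mol.
a³ = (6.290 × 10^-8 cm)³ = 2.489 × 10^-22 cm³.
ρ = 4 × 74.55 / (6.022 × 10²³ × 2.489 × 10^-22) = 1.990 g/cm³ = 1990 kg/m³.

1990 kg/m³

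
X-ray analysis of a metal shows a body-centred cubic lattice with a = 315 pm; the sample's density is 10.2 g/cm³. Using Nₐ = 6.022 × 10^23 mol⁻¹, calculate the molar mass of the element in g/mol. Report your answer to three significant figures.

A BCC cell has Z = 2 atoms; a = 3.150 × 10^-8 cm.
M = ρ·N_A·a³/Z = 10.2 × 6.022 × 10²³ × 3.126 × 10^-23 / 2 = 96.0 g/mol.

96.0 g/mol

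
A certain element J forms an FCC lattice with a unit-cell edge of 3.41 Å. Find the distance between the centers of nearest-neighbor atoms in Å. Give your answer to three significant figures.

2.41 Å

In an FCC structure, atoms touch along the face diagonal, so √2·a = 4r; the nearest-neighbor distance equals 2r = 0.7071·a.
d = 0.7071 × 3.41 = 2.41 Å.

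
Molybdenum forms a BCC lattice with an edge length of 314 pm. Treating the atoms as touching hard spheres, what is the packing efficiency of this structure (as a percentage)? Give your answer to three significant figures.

68.0%

In a BCC lattice atoms touch along the body diagonal, so √3·a = 4r, so r = 0.4330a = 136.0 pm.
Packing fraction = Z·(4/3)πr³ / a³ = 2 × (4/3)π × (136.0)³ / (314)³ = 0.6802 = 68.0%.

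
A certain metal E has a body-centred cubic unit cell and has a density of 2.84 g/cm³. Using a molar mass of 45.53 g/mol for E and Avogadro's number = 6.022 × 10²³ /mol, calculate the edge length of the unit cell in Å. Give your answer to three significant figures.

With Z = 2 atoms per BCC cell, a³ = Z·M/(N_A·ρ) = 2 × 45.53 / (6.022 × 10²³ × 2.840 g/cm³) = 5.324 × 10^-23 cm³.
a = (5.324 × 10^-23)^(1/3) = 3.762 × 10^-8 cm = 3.76 Å.

3.76 Å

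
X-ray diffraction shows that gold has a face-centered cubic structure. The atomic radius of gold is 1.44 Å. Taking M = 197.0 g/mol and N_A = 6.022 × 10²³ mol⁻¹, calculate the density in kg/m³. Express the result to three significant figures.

In an FCC lattice, atoms touch along the face diagonal, so √2·a = 4r, giving a = 4.073 Å = 4.073 × 10^-8 cm.
With Z = 4, ρ = Z·M/(N_A·a³) = 4 × 197.0 / (6.022 × 10²³ × 6.757 × 10^-23) = 19.37 g/cm³ = 19400 kg/m³.

19400 kg/m³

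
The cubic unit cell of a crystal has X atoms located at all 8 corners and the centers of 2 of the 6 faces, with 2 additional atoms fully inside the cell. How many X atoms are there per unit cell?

4

Corner atoms are shared by 8 cells (1/8 each), face atoms by 2 (1/2 each), interior atoms are unshared.
Net atoms = 8 × 1/8 + 2 × 1/2 + 2 = 1 + 1 + 2 = 4.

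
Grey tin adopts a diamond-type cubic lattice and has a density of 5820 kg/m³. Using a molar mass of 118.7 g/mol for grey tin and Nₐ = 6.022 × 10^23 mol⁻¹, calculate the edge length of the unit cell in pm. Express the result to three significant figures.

647 pm

With Z = 8 atoms per diamond cubic cell, a³ = Z·M/(N_A·ρ) = 8 × 118.7 / (6.022 × 10²³ × 5.820 g/cm³) = 2.709 × 10^-22 cm³.
a = (2.709 × 10^-22)^(1/3) = 6.471 × 10^-8 cm = 647 pm.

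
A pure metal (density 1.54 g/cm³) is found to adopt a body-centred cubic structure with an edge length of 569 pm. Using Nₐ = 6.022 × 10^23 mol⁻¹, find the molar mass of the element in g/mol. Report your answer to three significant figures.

A BCC cell has Z = 2 atoms; a = 5.690 × 10^-8 cm.
M = ρ·N_A·a³/Z = 1.54 × 6.022 × 10²³ × 1.842 × 10^-22 / 2 = 85.4 g/mol.

85.4 g/mol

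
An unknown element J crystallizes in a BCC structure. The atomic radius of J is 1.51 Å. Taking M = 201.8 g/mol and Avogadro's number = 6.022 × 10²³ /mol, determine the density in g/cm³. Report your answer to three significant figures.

15.8 g/cm³

In a BCC lattice, atoms touch along the body diagonal, so √3·a = 4r, giving a = 3.487 Å = 3.487 × 10^-8 cm.
With Z = 2, ρ = Z·M/(N_A·a³) = 2 × 201.8 / (6.022 × 10²³ × 4.241 × 10^-23) = 15.80 g/cm³.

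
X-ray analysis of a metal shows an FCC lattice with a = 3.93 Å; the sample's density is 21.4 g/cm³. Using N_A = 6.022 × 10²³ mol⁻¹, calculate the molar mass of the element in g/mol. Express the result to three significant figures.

196 g/mol

An FCC cell has Z = 4 atoms; a = 3.930 × 10^-8 cm.
M = ρ·N_A·a³/Z = 21.4 × 6.022 × 10²³ × 6.070 × 10^-23 / 4 = 196 g/mol.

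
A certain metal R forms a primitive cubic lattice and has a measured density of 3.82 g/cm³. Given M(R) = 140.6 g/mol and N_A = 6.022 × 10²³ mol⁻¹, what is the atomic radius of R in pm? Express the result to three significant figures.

For a simple cubic cell (Z = 1), a³ = Z·M/(N_A·ρ) = 1 × 140.6 / (6.022 × 10²³ × 3.820) = 6.112 × 10^-23 cm³, so a = 3.939 × 10^-8 cm = 393.9 pm.
Atoms touch along the cell edge, so a = 2r, so r = 0.5000 × a = 197 pm.

197 pm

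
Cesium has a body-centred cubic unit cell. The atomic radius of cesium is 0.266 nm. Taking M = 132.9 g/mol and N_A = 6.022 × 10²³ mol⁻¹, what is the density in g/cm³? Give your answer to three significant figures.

In a BCC lattice, atoms touch along the body diagonal, so √3·a = 4r, giving a = 0.6143 nm = 6.143 × 10^-8 cm.
With Z = 2, ρ = Z·M/(N_A·a³) = 2 × 132.9 / (6.022 × 10²³ × 2.318 × 10^-22) = 1.904 g/cm³.

1.90 g/cm³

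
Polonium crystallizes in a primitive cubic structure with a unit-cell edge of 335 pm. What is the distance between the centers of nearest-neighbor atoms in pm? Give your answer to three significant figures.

In a simple cubic structure, atoms touch along the cell edge, so a = 2r; the nearest-neighbor distance equals 2r = 1.000·a.
d = 1.000 × 335 = 335 pm.

335 pm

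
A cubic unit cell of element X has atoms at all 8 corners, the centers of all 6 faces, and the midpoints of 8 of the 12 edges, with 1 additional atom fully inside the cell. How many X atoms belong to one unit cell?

7

Corner atoms are shared by 8 cells (1/8 each), face atoms by 2 (1/2 each), edge atoms by 4 (1/4 each), interior atoms are unshared.
Net atoms = 8 × 1/8 + 6 × 1/2 + 8 × 1/4 + 1 = 1 + 3 + 2 + 1 = 7.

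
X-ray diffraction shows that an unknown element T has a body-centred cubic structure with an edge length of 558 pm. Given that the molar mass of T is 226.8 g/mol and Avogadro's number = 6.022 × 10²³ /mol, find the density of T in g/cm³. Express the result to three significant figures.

4.34 g/cm³

A BCC unit cell contains Z = 2 atoms.
Cell volume: a³ = (558 pm)³ = (5.580 × 10^-8 cm)³ = 1.737 × 10^-22 cm³.
ρ = Z·M/(N_A·a³) = 2 × 226.8 / (6.022 × 10²³ × 1.737 × 10^-22) = 4.335 g/cm³.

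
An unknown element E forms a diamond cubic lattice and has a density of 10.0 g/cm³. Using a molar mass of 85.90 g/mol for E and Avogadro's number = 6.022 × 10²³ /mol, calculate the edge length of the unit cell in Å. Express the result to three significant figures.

With Z = 8 atoms per diamond cubic cell, a³ = Z·M/(N_A·ρ) = 8 × 85.90 / (6.022 × 10²³ × 10.00 g/cm³) = 1.141 × 10^-22 cm³.
a = (1.141 × 10^-22)^(1/3) = 4.850 × 10^-8 cm = 4.85 Å.

4.85 Å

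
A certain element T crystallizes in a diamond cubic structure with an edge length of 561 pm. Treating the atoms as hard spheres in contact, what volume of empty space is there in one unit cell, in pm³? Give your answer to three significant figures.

1.17 × 10^8 pm³

In a diamond cubic lattice nearest neighbors lie along the body diagonal with √3·a = 8r, so r = 0.2165a = 121.5 pm.
V_cell = a³ = 1.766 × 10^8 pm³; V_atoms = 8 × (4/3)πr³ = 6.005 × 10^7 pm³.
Empty space = 1.766 × 10^8 − 6.005 × 10^7 = 1.17 × 10^8 pm³.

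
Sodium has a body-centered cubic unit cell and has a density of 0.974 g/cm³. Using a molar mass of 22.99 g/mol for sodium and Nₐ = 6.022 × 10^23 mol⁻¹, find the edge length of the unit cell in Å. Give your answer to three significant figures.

4.28 Å

With Z = 2 atoms per BCC cell, a³ = Z·M/(N_A·ρ) = 2 × 22.99 / (6.022 × 10²³ × 0.9740 g/cm³) = 7.839 × 10^-23 cm³.
a = (7.839 × 10^-23)^(1/3) = 4.280 × 10^-8 cm = 4.28 Å.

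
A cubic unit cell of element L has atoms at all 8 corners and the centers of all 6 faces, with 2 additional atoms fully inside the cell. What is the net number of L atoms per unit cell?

Corner atoms are shared by 8 cells (1/8 each), face atoms by 2 (1/2 each), interior atoms are unshared.
Net atoms = 8 × 1/8 + 6 × 1/2 + 2 = 1 + 3 + 2 = 6.

6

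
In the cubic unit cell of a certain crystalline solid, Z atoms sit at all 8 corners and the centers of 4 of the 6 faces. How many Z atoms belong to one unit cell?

Corner atoms are shared by 8 cells (1/8 each), face atoms by 2 (1/2 each).
Net atoms = 8 × 1/8 + 4 × 1/2 = 1 + 2 = 3.

3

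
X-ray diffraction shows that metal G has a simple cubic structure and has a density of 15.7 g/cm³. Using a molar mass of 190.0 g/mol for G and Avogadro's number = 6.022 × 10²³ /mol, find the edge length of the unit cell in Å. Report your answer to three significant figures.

With Z = 1 atom per simple cubic cell, a³ = Z·M/(N_A·ρ) = 1 × 190.0 / (6.022 × 10²³ × 15.70 g/cm³) = 2.010 × 10^-23 cm³.
a = (2.010 × 10^-23)^(1/3) = 2.719 × 10^-8 cm = 2.72 Å.

2.72 Å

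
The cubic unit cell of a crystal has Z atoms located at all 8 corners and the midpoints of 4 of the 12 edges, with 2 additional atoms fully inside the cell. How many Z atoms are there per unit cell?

4

Corner atoms are shared by 8 cells (1/8 each), edge atoms by 4 (1/4 each), interior atoms are unshared.
Net atoms = 8 × 1/8 + 4 × 1/4 + 2 = 1 + 1 + 2 = 4.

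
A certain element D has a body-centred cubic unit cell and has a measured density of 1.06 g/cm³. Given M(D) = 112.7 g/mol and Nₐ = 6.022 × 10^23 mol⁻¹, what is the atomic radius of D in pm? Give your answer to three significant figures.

306 pm

For a BCC cell (Z = 2), a³ = Z·M/(N_A·ρ) = 2 × 112.7 / (6.022 × 10²³ × 1.060) = 3.531 × 10^-22 cm³, so a = 7.068 × 10^-8 cm = 706.8 pm.
Atoms touch along the body diagonal, so √3·a = 4r, so r = 0.4330 × a = 306 pm.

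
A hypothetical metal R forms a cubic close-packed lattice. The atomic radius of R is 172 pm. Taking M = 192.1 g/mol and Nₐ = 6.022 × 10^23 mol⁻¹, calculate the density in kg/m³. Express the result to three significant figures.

In an FCC lattice, atoms touch along the face diagonal, so √2·a = 4r, giving a = 486.5 pm = 4.865 × 10^-8 cm.
With Z = 4, ρ = Z·M/(N_A·a³) = 4 × 192.1 / (6.022 × 10²³ × 1.151 × 10^-22) = 11.08 g/cm³ = 11100 kg/m³.

11100 kg/m³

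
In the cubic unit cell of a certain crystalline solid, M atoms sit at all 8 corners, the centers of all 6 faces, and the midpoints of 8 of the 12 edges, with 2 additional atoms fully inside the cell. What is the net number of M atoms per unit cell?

8

Corner atoms are shared by 8 cells (1/8 each), face atoms by 2 (1/2 each), edge atoms by 4 (1/4 each), interior atoms are unshared.
Net atoms = 8 × 1/8 + 6 × 1/2 + 8 × 1/4 + 2 = 1 + 3 + 2 + 2 = 8.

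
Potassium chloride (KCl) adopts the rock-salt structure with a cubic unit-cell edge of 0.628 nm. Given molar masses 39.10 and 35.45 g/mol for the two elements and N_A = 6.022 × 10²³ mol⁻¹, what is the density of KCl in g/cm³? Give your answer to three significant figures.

2.00 g/cm³

The rock-salt structure contains Z = 4 formula units per cell; M(KCl) = 39.10 + 35.45 = 74.55 g/mol.
a³ = (6.280 × 10^-8 cm)³ = 2.477 × 10^-22 cm³.
ρ = 4 × 74.55 / (6.022 × 10²³ × 2.477 × 10^-22) = 1.999 g/cm³.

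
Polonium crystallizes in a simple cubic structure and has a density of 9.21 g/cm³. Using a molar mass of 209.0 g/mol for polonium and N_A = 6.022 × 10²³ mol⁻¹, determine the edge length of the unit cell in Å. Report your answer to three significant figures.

3.35 Å

With Z = 1 atom per simple cubic cell, a³ = Z·M/(N_A·ρ) = 1 × 209.0 / (6.022 × 10²³ × 9.210 g/cm³) = 3.768 × 10^-23 cm³.
a = (3.768 × 10^-23)^(1/3) = 3.353 × 10^-8 cm = 3.35 Å.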